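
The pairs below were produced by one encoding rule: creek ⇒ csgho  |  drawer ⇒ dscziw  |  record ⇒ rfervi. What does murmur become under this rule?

In creek: c→c is +0, r→s is +1, e→g is +2, e→h is +3 — the shift increases by 1 each position. The shift increases by 1 at each position, starting from +0: 0, 1, 2, ….
On murmur: m+0=m, u+1=v, r+2=t, m+3=p, u+4=y, r+5=w.

mvtpyw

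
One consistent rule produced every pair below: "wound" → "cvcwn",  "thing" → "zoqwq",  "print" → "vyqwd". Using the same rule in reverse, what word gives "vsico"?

plate

Letter i (0-indexed) is shifted by i+6, so successive shifts are 6, 7, 8, ….
Undoing it on vsico: v−6=p, s−7=l, i−8=a, c−9=t, o−10=e.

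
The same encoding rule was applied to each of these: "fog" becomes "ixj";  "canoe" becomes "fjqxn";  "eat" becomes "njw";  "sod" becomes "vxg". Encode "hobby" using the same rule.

kxeeb

The shift depends on letter class: consonant f→i is +3, but vowel o→x is +9. Two shifts are in play — +9 for a/e/i/o/u, +3 for every other letter.
On hobby: h(cons)+3=k, o(vowel)+9=x, b(cons)+3=e, b(cons)+3=e, y(cons)+3=b.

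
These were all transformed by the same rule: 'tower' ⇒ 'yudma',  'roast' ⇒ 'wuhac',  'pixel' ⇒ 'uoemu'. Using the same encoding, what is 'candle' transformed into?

The shift increases by 1 at each position, starting from +5: 5, 6, 7, ….
Applying it to candle: c+5=h, a+6=g, n+7=u, d+8=l, l+9=u, e+10=o.

hguluo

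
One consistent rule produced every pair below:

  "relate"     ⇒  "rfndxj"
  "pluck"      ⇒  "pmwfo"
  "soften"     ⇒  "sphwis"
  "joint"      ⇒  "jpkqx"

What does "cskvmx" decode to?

crisis

In relate: r→r is +0, e→f is +1, l→n is +2, a→d is +3 — the shift increases by 1 each position. The shift increases by 1 at each position, starting from +0: 0, 1, 2, ….
Undoing it on cskvmx: c−0=c, s−1=r, k−2=i, v−3=s, m−4=i, x−5=s.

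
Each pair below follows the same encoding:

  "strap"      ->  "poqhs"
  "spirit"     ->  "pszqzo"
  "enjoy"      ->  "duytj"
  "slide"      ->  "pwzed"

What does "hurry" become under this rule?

s(18)→p(15) and t(19)→o(14) fit y≡25x+7 (mod 26); the inverse of 25 mod 26 is 25. Each letter's alphabet position (a=0..z=25) is mapped through 25·x+7 mod 26 — an affine cipher.
On hurry: h(7)→25·7+7≡0=a; u(20)→25·20+7≡13=n; r(17)→25·17+7≡16=q; r(17)→25·17+7≡16=q; y(24)→25·24+7≡9=j (all mod 26).

anqqj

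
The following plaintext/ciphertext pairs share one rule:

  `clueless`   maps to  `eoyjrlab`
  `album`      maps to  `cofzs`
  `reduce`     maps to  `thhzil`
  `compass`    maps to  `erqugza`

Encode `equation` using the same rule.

gtyfzpww

In clueless: c→e is +2, l→o is +3, u→y is +4, e→j is +5 — the shift increases by 1 each position. The shift increases by 1 at each position, starting from +2: 2, 3, 4, ….
Applying it to equation: e+2=g, q+3=t, u+4=y, a+5=f, t+6=z, i+7=p, o+8=w, n+9=w.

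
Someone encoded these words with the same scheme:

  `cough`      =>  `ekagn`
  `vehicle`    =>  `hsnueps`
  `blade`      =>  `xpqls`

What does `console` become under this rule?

c(2)→e(4) and o(14)→k(10) fit y≡7x+16 (mod 26); the inverse of 7 mod 26 is 15. This is an affine cipher: with a=0,…,z=25, each position x becomes (7x+16) mod 26.
On console: c(2)→7·2+16≡4=e; o(14)→7·14+16≡10=k; n(13)→7·13+16≡3=d; s(18)→7·18+16≡12=m; o(14)→7·14+16≡10=k; l(11)→7·11+16≡15=p; e(4)→7·4+16≡18=s (all mod 26).

ekdmkps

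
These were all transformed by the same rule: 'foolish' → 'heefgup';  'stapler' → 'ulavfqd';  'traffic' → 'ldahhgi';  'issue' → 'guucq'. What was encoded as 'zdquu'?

dress

Treating letters as 0–25, the rule is x ↦ 17x + 0 (mod 26).
Undoing it on zdquu: z(25)→23·(25−0)≡3=d; d(3)→23·(3−0)≡17=r; q(16)→23·(16−0)≡4=e; u(20)→23·(20−0)≡18=s; u(20)→23·(20−0)≡18=s (all mod 26).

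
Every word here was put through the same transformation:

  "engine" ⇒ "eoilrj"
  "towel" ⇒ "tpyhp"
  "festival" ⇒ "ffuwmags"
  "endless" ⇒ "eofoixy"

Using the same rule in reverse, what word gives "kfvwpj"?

The shift increases by 1 at each position, starting from +0: 0, 1, 2, ….
Reversing it on kfvwpj: k−0=k, f−1=e, v−2=t, w−3=t, p−4=l, j−5=e.

kettle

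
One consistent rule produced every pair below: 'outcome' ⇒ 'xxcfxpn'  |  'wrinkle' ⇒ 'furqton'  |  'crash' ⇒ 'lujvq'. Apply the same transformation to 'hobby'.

The shifts repeat in a cycle of length 2: positions 0,1,… shift by +9, +3, then the pattern repeats.
Applying it to hobby: h+9=q, o+3=r, b+9=k, b+3=e, y+9=h.

qrkeh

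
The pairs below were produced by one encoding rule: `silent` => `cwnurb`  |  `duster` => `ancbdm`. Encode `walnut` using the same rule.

cdwujf

The output letters match the input read backwards, each shifted +9: silent reversed is tnelis. The word is reversed, then every letter is shifted forward by 9.
Applying it to walnut: reverse → tunlaw; then shift: t+9=c, u+9=d, n+9=w, l+9=u, a+9=j, w+9=f.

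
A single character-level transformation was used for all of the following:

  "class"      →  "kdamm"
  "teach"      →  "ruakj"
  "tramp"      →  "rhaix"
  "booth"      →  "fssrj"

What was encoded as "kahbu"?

c(2)→k(10) and l(11)→d(3) fit y≡5x+0 (mod 26); the inverse of 5 mod 26 is 21. Each letter's alphabet position (a=0..z=25) is mapped through 5·x+0 mod 26 — an affine cipher.
Reversing it on kahbu: k(10)→21·(10−0)≡2=c; a(0)→21·(0−0)≡0=a; h(7)→21·(7−0)≡17=r; b(1)→21·(1−0)≡21=v; u(20)→21·(20−0)≡4=e (all mod 26).

carve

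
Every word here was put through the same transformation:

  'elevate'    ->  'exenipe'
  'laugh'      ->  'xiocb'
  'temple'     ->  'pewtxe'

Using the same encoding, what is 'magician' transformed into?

wicagaiv

e(4)→e(4) and l(11)→x(23) fit y≡25x+8 (mod 26); the inverse of 25 mod 26 is 25. Each letter's alphabet position (a=0..z=25) is mapped through 25·x+8 mod 26 — an affine cipher.
Applying it to magician: m(12)→25·12+8≡22=w; a(0)→25·0+8≡8=i; g(6)→25·6+8≡2=c; i(8)→25·8+8≡0=a; c(2)→25·2+8≡6=g; i(8)→25·8+8≡0=a; a(0)→25·0+8≡8=i; n(13)→25·13+8≡21=v (all mod 26).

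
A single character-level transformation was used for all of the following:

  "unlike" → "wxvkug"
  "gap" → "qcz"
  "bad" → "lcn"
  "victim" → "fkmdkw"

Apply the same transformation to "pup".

The shift depends on letter class: consonant n→x is +10, but vowel u→w is +2. The rule splits by letter class: vowels +2, consonants +10.
For pup: p(cons)+10=z, u(vowel)+2=w, p(cons)+10=z.

zwz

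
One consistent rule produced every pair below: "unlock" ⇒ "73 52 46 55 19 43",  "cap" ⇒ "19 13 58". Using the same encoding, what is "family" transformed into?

28 13 49 37 46 85

Each letter becomes 3×(its alphabet position, a=1..z=26) + 10.
Applying it to family: f=6→28, a=1→13, m=13→49, i=9→37, l=12→46, y=25→85.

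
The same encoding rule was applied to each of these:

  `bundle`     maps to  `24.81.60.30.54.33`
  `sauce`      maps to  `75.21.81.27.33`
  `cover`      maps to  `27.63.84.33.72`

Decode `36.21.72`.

b(#2)→24 and u(#21)→81: differences scale by 3, so n = 3·pos + 18. With a=1..z=26, the number is 3·pos + 18.
Undoing it on 36.21.72: 36→(36−18)÷3=6=f, 21→(21−18)÷3=1=a, 72→(72−18)÷3=18=r.

far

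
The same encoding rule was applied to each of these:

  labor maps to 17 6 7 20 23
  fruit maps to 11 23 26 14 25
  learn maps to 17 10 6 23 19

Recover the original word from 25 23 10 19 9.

trend

l is letter #12 and maps to 17: an offset of 5. Letters become their 1-based position plus 5 (so a→6, b→7, …).
Decoding 25 23 10 19 9: 25→(25−5)÷1=20=t, 23→(23−5)÷1=18=r, 10→(10−5)÷1=5=e, 19→(19−5)÷1=14=n, 9→(9−5)÷1=4=d.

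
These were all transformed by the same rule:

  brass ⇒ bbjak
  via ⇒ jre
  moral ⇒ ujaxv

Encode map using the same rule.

The output letters match the input read backwards, each shifted +9: brass reversed is ssarb. Two steps: reverse the string, then apply a Caesar shift of +9.
On map: reverse → pam; then shift: p+9=y, a+9=j, m+9=v.

yjv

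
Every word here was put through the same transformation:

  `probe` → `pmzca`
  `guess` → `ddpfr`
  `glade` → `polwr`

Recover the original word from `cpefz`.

The output letters match the input read backwards, each shifted +11: probe reversed is eborp. Read the word backwards and shift each letter +11.
Reversing it on cpefz: shift back: c−11=r, p−11=e, e−11=t, f−11=u, z−11=o → retuo; then reverse → outer.

outer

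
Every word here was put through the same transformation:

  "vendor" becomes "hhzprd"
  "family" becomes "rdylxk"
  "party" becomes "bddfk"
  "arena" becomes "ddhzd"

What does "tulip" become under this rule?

The shift depends on letter class: consonant v→h is +12, but vowel e→h is +3. Vowels shift forward by 3 and consonants shift forward by 12.
On tulip: t(cons)+12=f, u(vowel)+3=x, l(cons)+12=x, i(vowel)+3=l, p(cons)+12=b.

fxxlb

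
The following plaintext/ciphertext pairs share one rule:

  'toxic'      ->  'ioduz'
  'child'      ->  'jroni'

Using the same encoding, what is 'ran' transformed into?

tgx

The output letters match the input read backwards, each shifted +6: toxic reversed is cixot. Read the word backwards and shift each letter +6.
For ran: reverse → nar; then shift: n+6=t, a+6=g, r+6=x.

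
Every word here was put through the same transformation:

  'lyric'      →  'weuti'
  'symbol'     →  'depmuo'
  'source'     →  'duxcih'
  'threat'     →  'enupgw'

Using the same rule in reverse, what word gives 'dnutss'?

shrimp

Shifts by position in lyric: pos 0: l→w (+11), pos 1: y→e (+6), pos 2: r→u (+3), pos 3: i→t (+11), pos 4: c→i (+6) — repeating every 3. A repeating key of period 3 is used — shifts +11, +6, +3 over and over.
Undoing it on dnutss: d−11=s, n−6=h, u−3=r, t−11=i, s−6=m, s−3=p.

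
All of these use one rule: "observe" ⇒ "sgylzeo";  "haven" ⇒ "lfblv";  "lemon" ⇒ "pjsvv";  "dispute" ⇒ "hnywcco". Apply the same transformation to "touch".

xtajp

In observe: o→s is +4, b→g is +5, s→y is +6, e→l is +7 — the shift increases by 1 each position. The shift increases by 1 at each position, starting from +4: 4, 5, 6, ….
On touch: t+4=x, o+5=t, u+6=a, c+7=j, h+8=p.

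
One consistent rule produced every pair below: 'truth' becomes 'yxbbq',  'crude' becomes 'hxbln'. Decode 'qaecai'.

luxury

In truth: t→y is +5, r→x is +6, u→b is +7, t→b is +8 — the shift increases by 1 each position. The shift increases by 1 at each position, starting from +5: 5, 6, 7, ….
Reversing it on qaecai: q−5=l, a−6=u, e−7=x, c−8=u, a−9=r, i−10=y.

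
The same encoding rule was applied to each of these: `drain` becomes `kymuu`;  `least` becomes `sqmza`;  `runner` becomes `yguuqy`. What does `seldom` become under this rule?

zqskat

The shift depends on letter class: consonant d→k is +7, but vowel a→m is +12. Vowels shift forward by 12 and consonants shift forward by 7.
On seldom: s(cons)+7=z, e(vowel)+12=q, l(cons)+7=s, d(cons)+7=k, o(vowel)+12=a, m(cons)+7=t.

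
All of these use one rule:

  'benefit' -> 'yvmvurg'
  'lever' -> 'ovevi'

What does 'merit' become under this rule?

Each pair mirrors across the alphabet (b↔y, e↔v, n↔m): positions sum to 25. Each letter is replaced by its mirror in the alphabet: a↔z, b↔y, c↔x, and so on (the Atbash cipher).
On merit: m↔n, e↔v, r↔i, i↔r, t↔g.

nvirg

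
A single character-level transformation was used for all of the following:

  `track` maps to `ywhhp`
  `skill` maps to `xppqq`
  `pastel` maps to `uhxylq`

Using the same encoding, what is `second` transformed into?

Two shifts are in play — +7 for a/e/i/o/u, +5 for every other letter.
On second: s(cons)+5=x, e(vowel)+7=l, c(cons)+5=h, o(vowel)+7=v, n(cons)+5=s, d(cons)+5=i.

xlhvsi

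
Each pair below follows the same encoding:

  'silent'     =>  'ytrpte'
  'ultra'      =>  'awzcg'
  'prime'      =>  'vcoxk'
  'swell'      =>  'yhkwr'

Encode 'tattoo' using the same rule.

Shifts by position in silent: pos 0: s→y (+6), pos 1: i→t (+11), pos 2: l→r (+6), pos 3: e→p (+11) — repeating every 2. A repeating key of period 2 is used — shifts +6, +11 over and over.
For tattoo: t+6=z, a+11=l, t+6=z, t+11=e, o+6=u, o+11=z.

zlzeuz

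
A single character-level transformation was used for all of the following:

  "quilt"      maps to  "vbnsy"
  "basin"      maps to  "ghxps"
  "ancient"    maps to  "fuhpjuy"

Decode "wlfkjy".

reader

Shifts by position in quilt: pos 0: q→v (+5), pos 1: u→b (+7), pos 2: i→n (+5), pos 3: l→s (+7) — repeating every 2. It's a Vigenère-style cipher with numeric key [5,7]: position i shifts by key[i mod 2].
Undoing it on wlfkjy: w−5=r, l−7=e, f−5=a, k−7=d, j−5=e, y−7=r.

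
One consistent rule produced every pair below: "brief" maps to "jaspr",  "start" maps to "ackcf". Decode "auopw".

sleek

In brief: b→j is +8, r→a is +9, i→s is +10, e→p is +11 — the shift increases by 1 each position. The shift increases by 1 at each position, starting from +8: 8, 9, 10, ….
Reversing it on auopw: a−8=s, u−9=l, o−10=e, p−11=e, w−12=k.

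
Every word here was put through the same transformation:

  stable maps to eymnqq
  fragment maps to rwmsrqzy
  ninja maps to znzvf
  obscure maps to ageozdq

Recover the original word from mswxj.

Shifts by position in stable: pos 0: s→e (+12), pos 1: t→y (+5), pos 2: a→m (+12), pos 3: b→n (+12), pos 4: l→q (+5), pos 5: e→q (+12) — repeating every 3. A repeating key of period 3 is used — shifts +12, +5, +12 over and over.
Reversing it on mswxj: m−12=a, s−5=n, w−12=k, x−12=l, j−5=e.

ankle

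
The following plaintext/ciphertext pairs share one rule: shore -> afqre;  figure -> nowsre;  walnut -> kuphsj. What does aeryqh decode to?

Each letter's alphabet position (a=0..z=25) is mapped through 9·x+20 mod 26 — an affine cipher.
Decoding aeryqh: a(0)→3·(0−20)≡18=s; e(4)→3·(4−20)≡4=e; r(17)→3·(17−20)≡17=r; y(24)→3·(24−20)≡12=m; q(16)→3·(16−20)≡14=o; h(7)→3·(7−20)≡13=n (all mod 26).

sermon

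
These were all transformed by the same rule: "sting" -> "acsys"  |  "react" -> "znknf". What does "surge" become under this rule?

Each letter shifts forward by (position + 8), i.e. 8, 9, 10, … — the shift grows by one for each successive letter.
For surge: s+8=a, u+9=d, r+10=b, g+11=r, e+12=q.

adbrq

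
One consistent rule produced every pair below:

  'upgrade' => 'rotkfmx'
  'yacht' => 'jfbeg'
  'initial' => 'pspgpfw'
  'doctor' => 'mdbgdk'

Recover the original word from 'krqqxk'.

u(20)→r(17) and p(15)→o(14) fit y≡11x+5 (mod 26); the inverse of 11 mod 26 is 19. Treating letters as 0–25, the rule is x ↦ 11x + 5 (mod 26).
Undoing it on krqqxk: k(10)→19·(10−5)≡17=r; r(17)→19·(17−5)≡20=u; q(16)→19·(16−5)≡1=b; q(16)→19·(16−5)≡1=b; x(23)→19·(23−5)≡4=e; k(10)→19·(10−5)≡17=r (all mod 26).

rubber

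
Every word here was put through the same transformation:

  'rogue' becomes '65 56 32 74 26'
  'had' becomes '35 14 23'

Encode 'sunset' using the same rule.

The formula is n = 3×(alphabet index, a=1) + 11.
Applying it to sunset: s=19→68, u=21→74, n=14→53, s=19→68, e=5→26, t=20→71.

68 74 53 68 26 71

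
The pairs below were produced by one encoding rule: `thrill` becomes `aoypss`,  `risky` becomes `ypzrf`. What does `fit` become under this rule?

Each letter is shifted forward by 7 in the alphabet (a Caesar shift of +7).
For fit: f+7=m, i+7=p, t+7=a.

mpa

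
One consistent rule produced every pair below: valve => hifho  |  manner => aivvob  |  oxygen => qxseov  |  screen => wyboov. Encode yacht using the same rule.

This is an affine cipher: with a=0,…,z=25, each position x becomes (21x+8) mod 26.
For yacht: y(24)→21·24+8≡18=s; a(0)→21·0+8≡8=i; c(2)→21·2+8≡24=y; h(7)→21·7+8≡25=z; t(19)→21·19+8≡17=r (all mod 26).

siyzr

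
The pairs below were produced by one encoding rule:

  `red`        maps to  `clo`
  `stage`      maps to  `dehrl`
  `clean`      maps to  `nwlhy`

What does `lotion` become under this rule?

The rule splits by letter class: vowels +7, consonants +11.
For lotion: l(cons)+11=w, o(vowel)+7=v, t(cons)+11=e, i(vowel)+7=p, o(vowel)+7=v, n(cons)+11=y.

wvepvy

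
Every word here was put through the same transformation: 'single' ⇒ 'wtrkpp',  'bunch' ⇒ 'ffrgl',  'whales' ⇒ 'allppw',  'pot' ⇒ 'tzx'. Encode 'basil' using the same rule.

The shift depends on letter class: consonant s→w is +4, but vowel i→t is +11. Two shifts are in play — +11 for a/e/i/o/u, +4 for every other letter.
On basil: b(cons)+4=f, a(vowel)+11=l, s(cons)+4=w, i(vowel)+11=t, l(cons)+4=p.

flwtp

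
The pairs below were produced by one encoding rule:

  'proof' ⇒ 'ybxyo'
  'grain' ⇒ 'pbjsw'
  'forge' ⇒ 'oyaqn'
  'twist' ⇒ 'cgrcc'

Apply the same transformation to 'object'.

xlsold

Shifts by position in proof: pos 0: p→y (+9), pos 1: r→b (+10), pos 2: o→x (+9), pos 3: o→y (+10) — repeating every 2. A repeating key of period 2 is used — shifts +9, +10 over and over.
For object: o+9=x, b+10=l, j+9=s, e+10=o, c+9=l, t+10=d.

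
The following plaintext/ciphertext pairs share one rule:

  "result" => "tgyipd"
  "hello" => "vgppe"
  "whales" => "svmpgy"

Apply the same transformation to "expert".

gxjgtd

r(17)→t(19) and e(4)→g(6) fit y≡5x+12 (mod 26); the inverse of 5 mod 26 is 21. Each letter's alphabet position (a=0..z=25) is mapped through 5·x+12 mod 26 — an affine cipher.
Applying it to expert: e(4)→5·4+12≡6=g; x(23)→5·23+12≡23=x; p(15)→5·15+12≡9=j; e(4)→5·4+12≡6=g; r(17)→5·17+12≡19=t; t(19)→5·19+12≡3=d (all mod 26).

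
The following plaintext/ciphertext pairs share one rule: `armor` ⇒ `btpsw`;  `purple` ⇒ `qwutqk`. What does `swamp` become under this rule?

tydqu

In armor: a→b is +1, r→t is +2, m→p is +3, o→s is +4 — the shift increases by 1 each position. Each letter shifts forward by (position + 1), i.e. 1, 2, 3, … — the shift grows by one for each successive letter.
Applying it to swamp: s+1=t, w+2=y, a+3=d, m+4=q, p+5=u.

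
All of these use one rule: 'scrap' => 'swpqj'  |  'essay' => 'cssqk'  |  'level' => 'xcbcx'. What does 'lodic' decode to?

s(18)→s(18) and c(2)→w(22) fit y≡3x+16 (mod 26); the inverse of 3 mod 26 is 9. Treating letters as 0–25, the rule is x ↦ 3x + 16 (mod 26).
Undoing it on lodic: l(11)→9·(11−16)≡7=h; o(14)→9·(14−16)≡8=i; d(3)→9·(3−16)≡13=n; i(8)→9·(8−16)≡6=g; c(2)→9·(2−16)≡4=e (all mod 26).

hinge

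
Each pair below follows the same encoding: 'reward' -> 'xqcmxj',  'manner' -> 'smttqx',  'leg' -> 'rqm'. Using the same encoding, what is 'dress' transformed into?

jxqyy

The shift depends on letter class: consonant r→x is +6, but vowel e→q is +12. Vowels shift forward by 12 and consonants shift forward by 6.
On dress: d(cons)+6=j, r(cons)+6=x, e(vowel)+12=q, s(cons)+6=y, s(cons)+6=y.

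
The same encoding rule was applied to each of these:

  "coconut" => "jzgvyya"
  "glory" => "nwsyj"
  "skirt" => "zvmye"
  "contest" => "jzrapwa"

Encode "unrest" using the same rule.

byvldx

It's a Vigenère-style cipher with numeric key [7,11,4]: position i shifts by key[i mod 3].
For unrest: u+7=b, n+11=y, r+4=v, e+7=l, s+11=d, t+4=x.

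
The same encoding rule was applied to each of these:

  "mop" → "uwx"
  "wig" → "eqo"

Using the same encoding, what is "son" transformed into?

Compare letters: m→u is +8, o→w is +8, p→x is +8 — a constant shift. It's a constant shift of +8 (ROT8).
Applying it to son: s+8=a, o+8=w, n+8=v.

awv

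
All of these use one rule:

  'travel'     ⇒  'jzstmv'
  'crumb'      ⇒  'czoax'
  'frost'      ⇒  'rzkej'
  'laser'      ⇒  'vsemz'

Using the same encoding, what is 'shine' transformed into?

t(19)→j(9) and r(17)→z(25) fit y≡5x+18 (mod 26); the inverse of 5 mod 26 is 21. Each letter's alphabet position (a=0..z=25) is mapped through 5·x+18 mod 26 — an affine cipher.
For shine: s(18)→5·18+18≡4=e; h(7)→5·7+18≡1=b; i(8)→5·8+18≡6=g; n(13)→5·13+18≡5=f; e(4)→5·4+18≡12=m (all mod 26).

ebgfm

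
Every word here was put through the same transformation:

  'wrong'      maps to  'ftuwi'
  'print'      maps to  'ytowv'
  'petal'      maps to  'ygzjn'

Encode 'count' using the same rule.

lqawv

Shifts by position in wrong: pos 0: w→f (+9), pos 1: r→t (+2), pos 2: o→u (+6), pos 3: n→w (+9), pos 4: g→i (+2) — repeating every 3. A repeating key of period 3 is used — shifts +9, +2, +6 over and over.
On count: c+9=l, o+2=q, u+6=a, n+9=w, t+2=v.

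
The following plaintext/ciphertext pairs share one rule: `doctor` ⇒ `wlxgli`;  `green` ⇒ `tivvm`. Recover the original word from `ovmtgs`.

length

Letters are reflected about the middle of the alphabet (position → 25−position): Atbash.
Undoing it on ovmtgs: o↔l, v↔e, m↔n, t↔g, g↔t, s↔h.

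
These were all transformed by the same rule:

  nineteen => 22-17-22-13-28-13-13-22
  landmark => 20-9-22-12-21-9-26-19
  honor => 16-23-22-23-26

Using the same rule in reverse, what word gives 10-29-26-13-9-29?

bureau

n is letter #14 and maps to 22: an offset of 8. The number is (letter's place in the alphabet, a=1) + 8.
Undoing it on 10-29-26-13-9-29: 10→(10−8)÷1=2=b, 29→(29−8)÷1=21=u, 26→(26−8)÷1=18=r, 13→(13−8)÷1=5=e, 9→(9−8)÷1=1=a, 29→(29−8)÷1=21=u.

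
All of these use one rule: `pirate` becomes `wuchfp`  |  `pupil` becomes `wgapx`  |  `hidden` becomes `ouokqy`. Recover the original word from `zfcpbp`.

Shifts by position in pirate: pos 0: p→w (+7), pos 1: i→u (+12), pos 2: r→c (+11), pos 3: a→h (+7), pos 4: t→f (+12), pos 5: e→p (+11) — repeating every 3. A repeating key of period 3 is used — shifts +7, +12, +11 over and over.
Undoing it on zfcpbp: z−7=s, f−12=t, c−11=r, p−7=i, b−12=p, p−11=e.

stripe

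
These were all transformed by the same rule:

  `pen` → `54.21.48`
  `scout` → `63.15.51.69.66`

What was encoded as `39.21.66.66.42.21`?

The formula is n = 3×(alphabet index, a=1) + 6.
Decoding 39.21.66.66.42.21: 39→(39−6)÷3=11=k, 21→(21−6)÷3=5=e, 66→(66−6)÷3=20=t, 66→(66−6)÷3=20=t, 42→(42−6)÷3=12=l, 21→(21−6)÷3=5=e.

kettle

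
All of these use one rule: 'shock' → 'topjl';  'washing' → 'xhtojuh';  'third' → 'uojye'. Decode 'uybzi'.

Shifts by position in shock: pos 0: s→t (+1), pos 1: h→o (+7), pos 2: o→p (+1), pos 3: c→j (+7) — repeating every 2. The shifts repeat in a cycle of length 2: positions 0,1,… shift by +1, +7, then the pattern repeats.
Undoing it on uybzi: u−1=t, y−7=r, b−1=a, z−7=s, i−1=h.

trash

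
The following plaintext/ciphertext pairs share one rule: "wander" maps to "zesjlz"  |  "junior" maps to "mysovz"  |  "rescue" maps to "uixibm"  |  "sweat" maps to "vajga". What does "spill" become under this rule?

vtnrs

In wander: w→z is +3, a→e is +4, n→s is +5, d→j is +6 — the shift increases by 1 each position. Each letter shifts forward by (position + 3), i.e. 3, 4, 5, … — the shift grows by one for each successive letter.
On spill: s+3=v, p+4=t, i+5=n, l+6=r, l+7=s.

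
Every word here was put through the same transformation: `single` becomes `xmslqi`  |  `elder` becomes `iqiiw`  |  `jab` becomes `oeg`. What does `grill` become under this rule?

The shift depends on letter class: consonant s→x is +5, but vowel i→m is +4. The rule splits by letter class: vowels +4, consonants +5.
For grill: g(cons)+5=l, r(cons)+5=w, i(vowel)+4=m, l(cons)+5=q, l(cons)+5=q.

lwmqq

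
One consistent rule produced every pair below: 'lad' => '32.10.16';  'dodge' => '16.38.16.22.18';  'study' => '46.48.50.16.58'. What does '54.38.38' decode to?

l(#12)→32 and a(#1)→10: differences scale by 2, so n = 2·pos + 8. With a=1..z=26, the number is 2·pos + 8.
Undoing it on 54.38.38: 54→(54−8)÷2=23=w, 38→(38−8)÷2=15=o, 38→(38−8)÷2=15=o.

woo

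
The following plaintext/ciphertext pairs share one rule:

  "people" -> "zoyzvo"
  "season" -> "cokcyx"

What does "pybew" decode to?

Compare letters: p→z is +10, e→o is +10, o→y is +10 — a constant shift. It's a constant shift of +10 (ROT10).
Reversing it on pybew: p−10=f, y−10=o, b−10=r, e−10=u, w−10=m.

forum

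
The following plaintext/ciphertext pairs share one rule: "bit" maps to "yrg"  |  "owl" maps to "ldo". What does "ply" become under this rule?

kob

Each pair mirrors across the alphabet (b↔y, i↔r, t↔g): positions sum to 25. This is the alphabet-reversal cipher (Atbash): a becomes z, b becomes y, etc.
Applying it to ply: p↔k, l↔o, y↔b.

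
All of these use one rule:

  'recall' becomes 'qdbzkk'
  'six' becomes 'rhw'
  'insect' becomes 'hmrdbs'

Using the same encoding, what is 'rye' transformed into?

qxd

It's a constant shift of +25 (ROT25).
Applying it to rye: r+25=q, y+25=x, e+25=d.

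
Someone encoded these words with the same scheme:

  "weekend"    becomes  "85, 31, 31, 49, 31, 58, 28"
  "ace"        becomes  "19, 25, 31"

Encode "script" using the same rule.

w(#23)→85 and e(#5)→31: differences scale by 3, so n = 3·pos + 16. The formula is n = 3×(alphabet index, a=1) + 16.
For script: s=19→73, c=3→25, r=18→70, i=9→43, p=16→64, t=20→76.

73, 25, 70, 43, 64, 76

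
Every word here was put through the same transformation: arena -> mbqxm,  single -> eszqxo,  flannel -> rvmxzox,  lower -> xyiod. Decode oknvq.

Shifts by position in arena: pos 0: a→m (+12), pos 1: r→b (+10), pos 2: e→q (+12), pos 3: n→x (+10) — repeating every 2. It's a Vigenère-style cipher with numeric key [12,10]: position i shifts by key[i mod 2].
Decoding oknvq: o−12=c, k−10=a, n−12=b, v−10=l, q−12=e.

cable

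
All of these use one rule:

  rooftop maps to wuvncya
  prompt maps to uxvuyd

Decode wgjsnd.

In rooftop: r→w is +5, o→u is +6, o→v is +7, f→n is +8 — the shift increases by 1 each position. Each letter shifts forward by (position + 5), i.e. 5, 6, 7, … — the shift grows by one for each successive letter.
Reversing it on wgjsnd: w−5=r, g−6=a, j−7=c, s−8=k, n−9=e, d−10=t.

racket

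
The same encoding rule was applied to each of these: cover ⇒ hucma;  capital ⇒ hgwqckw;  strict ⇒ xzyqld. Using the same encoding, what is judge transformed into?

In cover: c→h is +5, o→u is +6, v→c is +7, e→m is +8 — the shift increases by 1 each position. Letter i (0-indexed) is shifted by i+5, so successive shifts are 5, 6, 7, ….
For judge: j+5=o, u+6=a, d+7=k, g+8=o, e+9=n.

oakon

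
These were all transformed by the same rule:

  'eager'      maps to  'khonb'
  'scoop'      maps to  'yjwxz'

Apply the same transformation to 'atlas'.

gatjc

In eager: e→k is +6, a→h is +7, g→o is +8, e→n is +9 — the shift increases by 1 each position. Letter i (0-indexed) is shifted by i+6, so successive shifts are 6, 7, 8, ….
On atlas: a+6=g, t+7=a, l+8=t, a+9=j, s+10=c.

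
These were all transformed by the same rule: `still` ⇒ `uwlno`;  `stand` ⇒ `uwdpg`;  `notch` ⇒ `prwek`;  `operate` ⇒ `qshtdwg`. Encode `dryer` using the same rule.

fubgu

Shifts by position in still: pos 0: s→u (+2), pos 1: t→w (+3), pos 2: i→l (+3), pos 3: l→n (+2), pos 4: l→o (+3) — repeating every 3. A repeating key of period 3 is used — shifts +2, +3, +3 over and over.
On dryer: d+2=f, r+3=u, y+3=b, e+2=g, r+3=u.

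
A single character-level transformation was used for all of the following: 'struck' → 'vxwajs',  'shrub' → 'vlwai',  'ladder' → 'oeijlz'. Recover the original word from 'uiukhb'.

repeat

In struck: s→v is +3, t→x is +4, r→w is +5, u→a is +6 — the shift increases by 1 each position. Each letter shifts forward by (position + 3), i.e. 3, 4, 5, … — the shift grows by one for each successive letter.
Reversing it on uiukhb: u−3=r, i−4=e, u−5=p, k−6=e, h−7=a, b−8=t.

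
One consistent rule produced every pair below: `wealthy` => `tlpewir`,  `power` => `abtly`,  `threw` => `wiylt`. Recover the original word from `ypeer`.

rally

This is an affine cipher: with a=0,…,z=25, each position x becomes (25x+15) mod 26.
Undoing it on ypeer: y(24)→25·(24−15)≡17=r; p(15)→25·(15−15)≡0=a; e(4)→25·(4−15)≡11=l; e(4)→25·(4−15)≡11=l; r(17)→25·(17−15)≡24=y (all mod 26).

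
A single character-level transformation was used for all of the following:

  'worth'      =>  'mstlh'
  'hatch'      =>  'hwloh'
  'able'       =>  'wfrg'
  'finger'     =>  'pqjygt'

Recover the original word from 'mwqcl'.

Treating letters as 0–25, the rule is x ↦ 9x + 22 (mod 26).
Undoing it on mwqcl: m(12)→3·(12−22)≡22=w; w(22)→3·(22−22)≡0=a; q(16)→3·(16−22)≡8=i; c(2)→3·(2−22)≡18=s; l(11)→3·(11−22)≡19=t (all mod 26).

waist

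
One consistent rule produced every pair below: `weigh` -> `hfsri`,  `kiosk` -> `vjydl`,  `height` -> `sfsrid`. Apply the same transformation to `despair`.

ofcabsc

Shifts by position in weigh: pos 0: w→h (+11), pos 1: e→f (+1), pos 2: i→s (+10), pos 3: g→r (+11), pos 4: h→i (+1) — repeating every 3. It's a Vigenère-style cipher with numeric key [11,1,10]: position i shifts by key[i mod 3].
On despair: d+11=o, e+1=f, s+10=c, p+11=a, a+1=b, i+10=s, r+11=c.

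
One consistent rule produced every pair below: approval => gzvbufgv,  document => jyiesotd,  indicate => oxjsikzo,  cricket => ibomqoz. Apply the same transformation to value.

Shifts by position in approval: pos 0: a→g (+6), pos 1: p→z (+10), pos 2: p→v (+6), pos 3: r→b (+10) — repeating every 2. The shifts repeat in a cycle of length 2: positions 0,1,… shift by +6, +10, then the pattern repeats.
On value: v+6=b, a+10=k, l+6=r, u+10=e, e+6=k.

bkrek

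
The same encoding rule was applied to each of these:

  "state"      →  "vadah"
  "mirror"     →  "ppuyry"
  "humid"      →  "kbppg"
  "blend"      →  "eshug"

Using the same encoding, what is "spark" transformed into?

vwdyn

Shifts by position in state: pos 0: s→v (+3), pos 1: t→a (+7), pos 2: a→d (+3), pos 3: t→a (+7) — repeating every 2. The shifts repeat in a cycle of length 2: positions 0,1,… shift by +3, +7, then the pattern repeats.
For spark: s+3=v, p+7=w, a+3=d, r+7=y, k+3=n.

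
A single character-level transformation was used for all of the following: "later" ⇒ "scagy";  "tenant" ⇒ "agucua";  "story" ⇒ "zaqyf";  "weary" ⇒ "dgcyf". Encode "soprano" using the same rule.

zqwycuq

The shift depends on letter class: consonant l→s is +7, but vowel a→c is +2. Vowels shift forward by 2 and consonants shift forward by 7.
On soprano: s(cons)+7=z, o(vowel)+2=q, p(cons)+7=w, r(cons)+7=y, a(vowel)+2=c, n(cons)+7=u, o(vowel)+2=q.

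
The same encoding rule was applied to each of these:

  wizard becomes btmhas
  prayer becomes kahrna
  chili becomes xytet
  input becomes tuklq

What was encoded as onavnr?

jersey

w(22)→b(1) and i(8)→t(19) fit y≡21x+7 (mod 26); the inverse of 21 mod 26 is 5. Each letter's alphabet position (a=0..z=25) is mapped through 21·x+7 mod 26 — an affine cipher.
Undoing it on onavnr: o(14)→5·(14−7)≡9=j; n(13)→5·(13−7)≡4=e; a(0)→5·(0−7)≡17=r; v(21)→5·(21−7)≡18=s; n(13)→5·(13−7)≡4=e; r(17)→5·(17−7)≡24=y (all mod 26).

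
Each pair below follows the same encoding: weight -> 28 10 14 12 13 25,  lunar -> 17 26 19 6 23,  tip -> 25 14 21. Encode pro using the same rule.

w is letter #23 and maps to 28: an offset of 5. The number is (letter's place in the alphabet, a=1) + 5.
On pro: p=16→21, r=18→23, o=15→20.

21 23 20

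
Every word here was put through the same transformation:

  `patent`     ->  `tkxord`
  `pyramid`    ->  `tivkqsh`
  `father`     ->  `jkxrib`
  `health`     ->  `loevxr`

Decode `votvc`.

A repeating key of period 2 is used — shifts +4, +10 over and over.
Reversing it on votvc: v−4=r, o−10=e, t−4=p, v−10=l, c−4=y.

reply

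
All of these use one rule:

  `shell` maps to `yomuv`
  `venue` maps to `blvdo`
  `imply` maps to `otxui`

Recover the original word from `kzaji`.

Each letter shifts forward by (position + 6), i.e. 6, 7, 8, … — the shift grows by one for each successive letter.
Undoing it on kzaji: k−6=e, z−7=s, a−8=s, j−9=a, i−10=y.

essay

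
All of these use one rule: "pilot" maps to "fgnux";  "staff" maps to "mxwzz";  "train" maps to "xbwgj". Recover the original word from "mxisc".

This is an affine cipher: with a=0,…,z=25, each position x becomes (11x+22) mod 26.
Decoding mxisc: m(12)→19·(12−22)≡18=s; x(23)→19·(23−22)≡19=t; i(8)→19·(8−22)≡20=u; s(18)→19·(18−22)≡2=c; c(2)→19·(2−22)≡10=k (all mod 26).

stuck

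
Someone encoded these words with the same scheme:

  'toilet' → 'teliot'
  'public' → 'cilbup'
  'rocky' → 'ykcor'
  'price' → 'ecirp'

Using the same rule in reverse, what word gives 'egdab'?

badge

The output letters match the input read backwards: toilet reversed is teliot. The word is simply reversed.
Reversing it on egdab: then reverse → badge.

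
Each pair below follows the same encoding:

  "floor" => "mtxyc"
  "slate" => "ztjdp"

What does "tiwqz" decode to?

In floor: f→m is +7, l→t is +8, o→x is +9, o→y is +10 — the shift increases by 1 each position. Letter i (0-indexed) is shifted by i+7, so successive shifts are 7, 8, 9, ….
Reversing it on tiwqz: t−7=m, i−8=a, w−9=n, q−10=g, z−11=o.

mango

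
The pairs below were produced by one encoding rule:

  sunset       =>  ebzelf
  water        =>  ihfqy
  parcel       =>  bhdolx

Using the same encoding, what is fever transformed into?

rlhqy

Shifts by position in sunset: pos 0: s→e (+12), pos 1: u→b (+7), pos 2: n→z (+12), pos 3: s→e (+12), pos 4: e→l (+7), pos 5: t→f (+12) — repeating every 3. The shifts repeat in a cycle of length 3: positions 0,1,… shift by +12, +7, +12, then the pattern repeats.
On fever: f+12=r, e+7=l, v+12=h, e+12=q, r+7=y.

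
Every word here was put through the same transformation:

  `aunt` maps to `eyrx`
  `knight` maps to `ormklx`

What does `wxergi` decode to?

stance

Compare letters: a→e is +4, u→y is +4, n→r is +4 — a constant shift. This is a Caesar cipher with shift 4.
Undoing it on wxergi: w−4=s, x−4=t, e−4=a, r−4=n, g−4=c, i−4=e.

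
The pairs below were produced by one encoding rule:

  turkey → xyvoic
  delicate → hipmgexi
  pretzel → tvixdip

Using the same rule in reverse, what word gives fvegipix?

bracelet

This is a Caesar cipher with shift 4.
Undoing it on fvegipix: f−4=b, v−4=r, e−4=a, g−4=c, i−4=e, p−4=l, i−4=e, x−4=t.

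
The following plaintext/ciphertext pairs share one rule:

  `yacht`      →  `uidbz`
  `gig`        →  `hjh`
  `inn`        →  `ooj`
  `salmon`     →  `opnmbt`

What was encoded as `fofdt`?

scene

The output letters match the input read backwards, each shifted +1: yacht reversed is thcay. Read the word backwards and shift each letter +1.
Decoding fofdt: shift back: f−1=e, o−1=n, f−1=e, d−1=c, t−1=s → enecs; then reverse → scene.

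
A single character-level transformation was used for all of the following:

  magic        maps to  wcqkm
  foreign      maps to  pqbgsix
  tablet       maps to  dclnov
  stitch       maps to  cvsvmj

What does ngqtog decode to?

Shifts by position in magic: pos 0: m→w (+10), pos 1: a→c (+2), pos 2: g→q (+10), pos 3: i→k (+2) — repeating every 2. It's a Vigenère-style cipher with numeric key [10,2]: position i shifts by key[i mod 2].
Decoding ngqtog: n−10=d, g−2=e, q−10=g, t−2=r, o−10=e, g−2=e.

degree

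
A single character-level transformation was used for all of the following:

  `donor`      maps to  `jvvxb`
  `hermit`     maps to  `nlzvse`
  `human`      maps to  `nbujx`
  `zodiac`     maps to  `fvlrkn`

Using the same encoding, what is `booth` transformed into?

In donor: d→j is +6, o→v is +7, n→v is +8, o→x is +9 — the shift increases by 1 each position. The shift increases by 1 at each position, starting from +6: 6, 7, 8, ….
Applying it to booth: b+6=h, o+7=v, o+8=w, t+9=c, h+10=r.

hvwcr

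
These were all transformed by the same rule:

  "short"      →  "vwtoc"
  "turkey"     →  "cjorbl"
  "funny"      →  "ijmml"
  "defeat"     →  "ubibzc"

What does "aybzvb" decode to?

please

This is an affine cipher: with a=0,…,z=25, each position x becomes (7x+25) mod 26.
Reversing it on aybzvb: a(0)→15·(0−25)≡15=p; y(24)→15·(24−25)≡11=l; b(1)→15·(1−25)≡4=e; z(25)→15·(25−25)≡0=a; v(21)→15·(21−25)≡18=s; b(1)→15·(1−25)≡4=e (all mod 26).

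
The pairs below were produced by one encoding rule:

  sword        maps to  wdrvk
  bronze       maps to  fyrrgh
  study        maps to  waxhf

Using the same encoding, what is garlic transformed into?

It's a Vigenère-style cipher with numeric key [4,7,3]: position i shifts by key[i mod 3].
On garlic: g+4=k, a+7=h, r+3=u, l+4=p, i+7=p, c+3=f.

khuppf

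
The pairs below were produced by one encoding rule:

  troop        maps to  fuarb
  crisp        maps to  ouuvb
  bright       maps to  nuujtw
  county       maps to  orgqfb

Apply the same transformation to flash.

Shifts by position in troop: pos 0: t→f (+12), pos 1: r→u (+3), pos 2: o→a (+12), pos 3: o→r (+3) — repeating every 2. A repeating key of period 2 is used — shifts +12, +3 over and over.
Applying it to flash: f+12=r, l+3=o, a+12=m, s+3=v, h+12=t.

romvt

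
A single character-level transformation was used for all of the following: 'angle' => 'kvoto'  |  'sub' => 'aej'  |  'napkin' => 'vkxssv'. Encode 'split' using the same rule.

axtsb

The shift depends on letter class: consonant n→v is +8, but vowel a→k is +10. Two shifts are in play — +10 for a/e/i/o/u, +8 for every other letter.
Applying it to split: s(cons)+8=a, p(cons)+8=x, l(cons)+8=t, i(vowel)+10=s, t(cons)+8=b.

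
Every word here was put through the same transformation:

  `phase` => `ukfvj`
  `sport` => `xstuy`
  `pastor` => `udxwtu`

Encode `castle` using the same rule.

Shifts by position in phase: pos 0: p→u (+5), pos 1: h→k (+3), pos 2: a→f (+5), pos 3: s→v (+3) — repeating every 2. The shifts repeat in a cycle of length 2: positions 0,1,… shift by +5, +3, then the pattern repeats.
For castle: c+5=h, a+3=d, s+5=x, t+3=w, l+5=q, e+3=h.

hdxwqh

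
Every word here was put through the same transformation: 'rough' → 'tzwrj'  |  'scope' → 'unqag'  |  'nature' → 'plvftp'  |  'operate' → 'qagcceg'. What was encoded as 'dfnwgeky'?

Shifts by position in rough: pos 0: r→t (+2), pos 1: o→z (+11), pos 2: u→w (+2), pos 3: g→r (+11) — repeating every 2. A repeating key of period 2 is used — shifts +2, +11 over and over.
Undoing it on dfnwgeky: d−2=b, f−11=u, n−2=l, w−11=l, g−2=e, e−11=t, k−2=i, y−11=n.

bulletin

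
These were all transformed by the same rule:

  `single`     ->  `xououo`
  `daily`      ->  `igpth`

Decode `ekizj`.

zebra

In single: s→x is +5, i→o is +6, n→u is +7, g→o is +8 — the shift increases by 1 each position. Each letter shifts forward by (position + 5), i.e. 5, 6, 7, … — the shift grows by one for each successive letter.
Reversing it on ekizj: e−5=z, k−6=e, i−7=b, z−8=r, j−9=a.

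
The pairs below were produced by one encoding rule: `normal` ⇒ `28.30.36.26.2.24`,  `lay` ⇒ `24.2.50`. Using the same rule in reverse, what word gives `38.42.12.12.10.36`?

suffer

Each letter becomes 2×(its alphabet position, a=1..z=26).
Undoing it on 38.42.12.12.10.36: 38→(38−0)÷2=19=s, 42→(42−0)÷2=21=u, 12→(12−0)÷2=6=f, 12→(12−0)÷2=6=f, 10→(10−0)÷2=5=e, 36→(36−0)÷2=18=r.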